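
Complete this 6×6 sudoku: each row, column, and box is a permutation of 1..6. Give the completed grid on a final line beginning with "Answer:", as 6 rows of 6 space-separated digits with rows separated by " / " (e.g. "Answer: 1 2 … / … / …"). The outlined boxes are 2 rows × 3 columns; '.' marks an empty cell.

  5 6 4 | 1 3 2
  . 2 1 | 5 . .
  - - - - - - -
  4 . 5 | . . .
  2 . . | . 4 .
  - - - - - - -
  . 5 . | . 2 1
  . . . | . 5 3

Step 1. [r3c6∈{6}] r3c6 is down to just 6, so r3c6=6.
Step 2. [r4c3∈{3,6}] in row 4, 6 fits only at r4c3. So r4c3=6.
Step 3. [r4c2∈{1,3}] 1 has one home in row 4: r4c2. So r4c2=1.
Step 4. [r5c4∈{4,6}] in row 5, 4 fits only at r5c4, so r5c4=4.
Step 5. [r5c1∈{3,6}] r5c1 is the only open cell in row 5 admitting 6. So r5c1=6.
Step 6. [r3c4∈{2,3}] across row 3, 2 lands solely at r3c4 ⇒ r3c4=2.
Step 7. [r5c3∈{3}] r5c3 is down to just 3. So r5c3=3.
Step 8. [r4c6∈{5}] r4c6's peers cover all but 5 ⇒ r4c6=5.
Step 9. [r2c1∈{3}] r2c1 is down to just 3, so r2c1=3.
Step 10. [r3c5∈{1}] nothing but 1 survives at r3c5, so r3c5=1.
Step 11. [r2c6∈{4}] r2c6 has the single candidate 4, so r2c6=4.
Step 12. [r6c4∈{6}] nothing but 6 survives at r6c4 ⇒ r6c4=6.
Step 13. [r6c2∈{4}] only 4 remains possible at r6c2 ⇒ r6c2=4.
Step 14. [r3c2∈{3}] nothing but 3 survives at r3c2, so r3c2=3.
Step 15. [r6c1∈{1}] r6c1 is down to just 1. So r6c1=1.
Step 16. [r2c5∈{6}] r2c5 has the single candidate 6, so r2c5=6.
Step 17. [r4c4∈{3}] only 3 remains possible at r4c4, so r4c4=3.
Step 18. [r6c3∈{2}] r6c3 is down to just 2, so r6c3=2.

Answer: 5 6 4 1 3 2 / 3 2 1 5 6 4 / 4 3 5 2 1 6 / 2 1 6 3 4 5 / 6 5 3 4 2 1 / 1 4 2 6 5 3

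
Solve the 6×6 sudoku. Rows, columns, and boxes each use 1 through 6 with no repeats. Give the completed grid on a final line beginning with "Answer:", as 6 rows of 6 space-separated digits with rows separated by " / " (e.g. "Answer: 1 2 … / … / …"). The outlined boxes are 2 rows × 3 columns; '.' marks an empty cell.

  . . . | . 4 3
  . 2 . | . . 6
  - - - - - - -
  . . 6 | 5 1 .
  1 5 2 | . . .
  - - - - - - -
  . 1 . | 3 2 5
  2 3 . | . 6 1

Step 1. [r2c3∈{1,3,4,5}] col 3 places 3 nowhere but r2c3, so r2c3=3.
Step 2. [r2c1∈{4,5}] 4 has one home in row 2: r2c1, so r2c1=4.
Step 3. [r1c3∈{1,5}] 1 has one home in col 3: r1c3. So r1c3=1.
Step 4. [r6c4∈{4}] nothing but 4 survives at r6c4 ⇒ r6c4=4.
Step 5. [r4c6∈{4}] r4c6's peers cover all but 4. So r4c6=4.
Step 6. [r1c2∈{6}] r1c2 has the single candidate 6. So r1c2=6.
Step 7. [r2c4∈{1}] nothing but 1 survives at r2c4, so r2c4=1.
Step 8. [r5c1∈{6}] r5c1 has the single candidate 6, so r5c1=6.
Step 9. [r6c3∈{5}] only 5 remains possible at r6c3 ⇒ r6c3=5.
Step 10. [r4c4∈{6}] only 6 remains possible at r4c4 ⇒ r4c4=6.
Step 11. [r1c4∈{2}] nothing but 2 survives at r1c4. So r1c4=2.
Step 12. [r3c2∈{4}] r3c2 has the single candidate 4, so r3c2=4.
Step 13. [r2c5∈{5}] nothing but 5 survives at r2c5. So r2c5=5.
Step 14. [r3c1∈{3}] only 3 remains possible at r3c1, so r3c1=3.
Step 15. [r4c5∈{3}] r4c5 is down to just 3. So r4c5=3.
Step 16. [r3c6∈{2}] r3c6 is down to just 2 ⇒ r3c6=2.
Step 17. [r5c3∈{4}] r5c3 has the single candidate 4 ⇒ r5c3=4.
Step 18. [r1c1∈{5}] r1c1 is down to just 5, so r1c1=5.

Answer: 5 6 1 2 4 3 / 4 2 3 1 5 6 / 3 4 6 5 1 2 / 1 5 2 6 3 4 / 6 1 4 3 2 5 / 2 3 5 4 6 1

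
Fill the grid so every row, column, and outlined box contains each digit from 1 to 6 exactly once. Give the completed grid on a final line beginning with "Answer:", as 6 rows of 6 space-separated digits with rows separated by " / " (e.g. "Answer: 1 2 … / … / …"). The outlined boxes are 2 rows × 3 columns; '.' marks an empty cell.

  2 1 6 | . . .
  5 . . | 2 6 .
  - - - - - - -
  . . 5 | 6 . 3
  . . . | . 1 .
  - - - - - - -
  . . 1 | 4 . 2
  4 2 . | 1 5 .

Step 1. [r6c3∈{3}] r6c3 has the single candidate 3, so r6c3=3.
Step 2. [r3c2∈{4}] nothing but 4 survives at r3c2 ⇒ r3c2=4.
Step 3. [r1c5∈{3,4}] in col 5, 4 fits only at r1c5 ⇒ r1c5=4.
Step 4. [r5c1∈{6}] r5c1's peers cover all but 6 ⇒ r5c1=6.
Step 5. [r1c6∈{5}] r1c6's peers cover all but 5 ⇒ r1c6=5.
Step 6. [r4c2∈{3,6}] row 4 places 6 nowhere but r4c2. So r4c2=6.
Step 7. [r2c6∈{1}] r2c6 has the single candidate 1, so r2c6=1.
Step 8. [r3c5∈{2}] r3c5's peers cover all but 2 ⇒ r3c5=2.
Step 9. [r4c4∈{5}] r4c4's peers cover all but 5, so r4c4=5.
Step 10. [r4c3∈{2}] r4c3 is down to just 2. So r4c3=2.
Step 11. [r2c3∈{4}] nothing but 4 survives at r2c3, so r2c3=4.
Step 12. [r6c6∈{6}] r6c6 is down to just 6, so r6c6=6.
Step 13. [r4c6∈{4}] r4c6 is down to just 4 ⇒ r4c6=4.
Step 14. [r2c2∈{3}] r2c2 has the single candidate 3 ⇒ r2c2=3.
Step 15. [r4c1∈{3}] only 3 remains possible at r4c1, so r4c1=3.
Step 16. [r1c4∈{3}] r1c4 has the single candidate 3, so r1c4=3.
Step 17. [r5c2∈{5}] only 5 remains possible at r5c2. So r5c2=5.
Step 18. [r5c5∈{3}] r5c5 is down to just 3 ⇒ r5c5=3.
Step 19. [r3c1∈{1}] only 1 remains possible at r3c1 ⇒ r3c1=1.

Answer: 2 1 6 3 4 5 / 5 3 4 2 6 1 / 1 4 5 6 2 3 / 3 6 2 5 1 4 / 6 5 1 4 3 2 / 4 2 3 1 5 6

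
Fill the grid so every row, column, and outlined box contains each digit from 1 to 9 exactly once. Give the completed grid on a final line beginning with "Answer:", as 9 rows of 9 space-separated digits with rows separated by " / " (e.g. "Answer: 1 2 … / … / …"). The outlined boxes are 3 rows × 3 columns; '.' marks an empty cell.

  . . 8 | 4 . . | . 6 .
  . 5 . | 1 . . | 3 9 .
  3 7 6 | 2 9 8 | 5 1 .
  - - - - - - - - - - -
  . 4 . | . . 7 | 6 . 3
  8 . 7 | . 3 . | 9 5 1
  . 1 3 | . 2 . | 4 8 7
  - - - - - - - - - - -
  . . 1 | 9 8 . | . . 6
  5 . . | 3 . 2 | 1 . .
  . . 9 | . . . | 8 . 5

Step 1. [r5c2∈{2,6}] r5c2 is the only open cell in row 5 admitting 2 ⇒ r5c2=2.
Step 2. [r8c3∈{4}] only 4 remains possible at r8c3. So r8c3=4.
Step 3. [r9c5∈{1,4,6,7}] across col 5, 4 lands solely at r9c5. So r9c5=4.
Step 4. [r2c6∈{6}] r2c6 has the single candidate 6, so r2c6=6.
Step 5. [r9c4∈{6,7}] col 4 places 7 nowhere but r9c4. So r9c4=7.
Step 6. [r7c8∈{2,3,4,7}] across row 7, 4 lands solely at r7c8. So r7c8=4.
Step 7. [r6c1∈{6,9}] box 4 places 6 nowhere but r6c1, so r6c1=6.
Step 8. [r9c1∈{2}] only 2 remains possible at r9c1 ⇒ r9c1=2.
Step 9. [r6c4∈{5}] r6c4 is down to just 5. So r6c4=5.
Step 10. [r1c7∈{2,7}] in box 3, 7 fits only at r1c7, so r1c7=7.
Step 11. [r2c9∈{2,4,8}] row 2 places 8 nowhere but r2c9. So r2c9=8.
Step 12. [r9c2∈{3,6}] 6 has one home in row 9: r9c2, so r9c2=6.
Step 13. [r7c6∈{5}] r7c6's peers cover all but 5 ⇒ r7c6=5.
Step 14. [r1c2∈{9}] nothing but 9 survives at r1c2, so r1c2=9.
Step 15. [r3c9∈{4}] r3c9 is down to just 4. So r3c9=4.
Step 16. [r8c9∈{9}] nothing but 9 survives at r8c9, so r8c9=9.
Step 17. [r2c3∈{2}] r2c3's peers cover all but 2, so r2c3=2.
Step 18. [r9c8∈{3}] r9c8 has the single candidate 3, so r9c8=3.
Step 19. [r8c8∈{7}] r8c8's peers cover all but 7, so r8c8=7.
Step 20. [r7c1∈{7}] r7c1's peers cover all but 7 ⇒ r7c1=7.
Step 21. [r1c9∈{2}] r1c9 is down to just 2, so r1c9=2.
Step 22. [r1c1∈{1}] r1c1's peers cover all but 1 ⇒ r1c1=1.
Step 23. [r8c5∈{6}] only 6 remains possible at r8c5 ⇒ r8c5=6.
Step 24. [r1c5∈{5}] only 5 remains possible at r1c5. So r1c5=5.
Step 25. [r7c7∈{2}] only 2 remains possible at r7c7 ⇒ r7c7=2.
Step 26. [r2c1∈{4}] only 4 remains possible at r2c1. So r2c1=4.
Step 27. [r4c3∈{5}] r4c3 has the single candidate 5 ⇒ r4c3=5.
Step 28. [r4c5∈{1}] r4c5 has the single candidate 1. So r4c5=1.
Step 29. [r9c6∈{1}] nothing but 1 survives at r9c6. So r9c6=1.
Step 30. [r5c6∈{4}] r5c6 is down to just 4, so r5c6=4.
Step 31. [r2c5∈{7}] r2c5 is down to just 7, so r2c5=7.
Step 32. [r8c2∈{8}] r8c2 has the single candidate 8. So r8c2=8.
Step 33. [r5c4∈{6}] nothing but 6 survives at r5c4. So r5c4=6.
Step 34. [r1c6∈{3}] r1c6 is down to just 3, so r1c6=3.
Step 35. [r4c8∈{2}] only 2 remains possible at r4c8 ⇒ r4c8=2.
Step 36. [r4c1∈{9}] nothing but 9 survives at r4c1, so r4c1=9.
Step 37. [r7c2∈{3}] nothing but 3 survives at r7c2 ⇒ r7c2=3.
Step 38. [r4c4∈{8}] nothing but 8 survives at r4c4 ⇒ r4c4=8.
Step 39. [r6c6∈{9}] nothing but 9 survives at r6c6. So r6c6=9.

Answer: 1 9 8 4 5 3 7 6 2 / 4 5 2 1 7 6 3 9 8 / 3 7 6 2 9 8 5 1 4 / 9 4 5 8 1 7 6 2 3 / 8 2 7 6 3 4 9 5 1 / 6 1 3 5 2 9 4 8 7 / 7 3 1 9 8 5 2 4 6 / 5 8 4 3 6 2 1 7 9 / 2 6 9 7 4 1 8 3 5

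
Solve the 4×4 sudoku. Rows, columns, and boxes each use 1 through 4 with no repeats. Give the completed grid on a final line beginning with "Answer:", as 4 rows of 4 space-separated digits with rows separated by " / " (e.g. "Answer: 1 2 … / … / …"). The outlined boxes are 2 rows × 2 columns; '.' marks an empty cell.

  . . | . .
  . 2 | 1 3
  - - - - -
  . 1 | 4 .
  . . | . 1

Step 1. [r3c1∈{2,3}] across row 3, 3 lands solely at r3c1, so r3c1=3.
Step 2. [r1c4∈{2,4}] across col 4, 4 lands solely at r1c4 ⇒ r1c4=4.
Step 3. [r4c1∈{2,4}] col 1 places 2 nowhere but r4c1 ⇒ r4c1=2.
Step 4. [r2c1∈{4}] only 4 remains possible at r2c1 ⇒ r2c1=4.
Step 5. [r1c1∈{1}] nothing but 1 survives at r1c1, so r1c1=1.
Step 6. [r1c3∈{2}] r1c3's peers cover all but 2. So r1c3=2.
Step 7. [r4c2∈{4}] nothing but 4 survives at r4c2 ⇒ r4c2=4.
Step 8. [r1c2∈{3}] r1c2 is down to just 3. So r1c2=3.
Step 9. [r3c4∈{2}] r3c4's peers cover all but 2 ⇒ r3c4=2.
Step 10. [r4c3∈{3}] nothing but 3 survives at r4c3. So r4c3=3.

Answer: 1 3 2 4 / 4 2 1 3 / 3 1 4 2 / 2 4 3 1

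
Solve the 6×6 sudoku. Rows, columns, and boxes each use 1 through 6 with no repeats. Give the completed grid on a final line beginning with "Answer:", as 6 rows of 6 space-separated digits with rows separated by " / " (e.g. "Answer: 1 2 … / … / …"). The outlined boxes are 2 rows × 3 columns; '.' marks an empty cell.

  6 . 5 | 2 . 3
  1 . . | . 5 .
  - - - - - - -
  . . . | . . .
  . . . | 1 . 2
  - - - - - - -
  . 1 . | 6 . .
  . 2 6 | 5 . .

Step 1. [r5c6∈{4}] nothing but 4 survives at r5c6. So r5c6=4.
Step 2. [r5c3∈{3}] r5c3's peers cover all but 3 ⇒ r5c3=3.
Step 3. [r4c3∈{4}] r4c3 is down to just 4, so r4c3=4.
Step 4. [r3c4∈{3,4}] in col 4, 3 fits only at r3c4. So r3c4=3.
Step 5. [r4c5∈{6}] r4c5 has the single candidate 6 ⇒ r4c5=6.
Step 6. [r5c1∈{5}] nothing but 5 survives at r5c1, so r5c1=5.
Step 7. [r4c2∈{3,5}] across row 4, 5 lands solely at r4c2, so r4c2=5.
Step 8. [r1c2∈{4}] r1c2 is down to just 4. So r1c2=4.
Step 9. [r6c6∈{1}] r6c6 is down to just 1 ⇒ r6c6=1.
Step 10. [r3c1∈{2}] nothing but 2 survives at r3c1 ⇒ r3c1=2.
Step 11. [r1c5∈{1}] r1c5 has the single candidate 1 ⇒ r1c5=1.
Step 12. [r2c2∈{3}] r2c2 has the single candidate 3. So r2c2=3.
Step 13. [r2c3∈{2}] r2c3's peers cover all but 2. So r2c3=2.
Step 14. [r3c6∈{5}] r3c6's peers cover all but 5. So r3c6=5.
Step 15. [r4c1∈{3}] only 3 remains possible at r4c1 ⇒ r4c1=3.
Step 16. [r6c5∈{3}] r6c5's peers cover all but 3 ⇒ r6c5=3.
Step 17. [r2c4∈{4}] r2c4 has the single candidate 4, so r2c4=4.
Step 18. [r2c6∈{6}] only 6 remains possible at r2c6 ⇒ r2c6=6.
Step 19. [r3c3∈{1}] r3c3's peers cover all but 1 ⇒ r3c3=1.
Step 20. [r5c5∈{2}] r5c5 has the single candidate 2 ⇒ r5c5=2.
Step 21. [r6c1∈{4}] r6c1's peers cover all but 4. So r6c1=4.
Step 22. [r3c5∈{4}] r3c5 has the single candidate 4 ⇒ r3c5=4.
Step 23. [r3c2∈{6}] r3c2 is down to just 6, so r3c2=6.

Answer: 6 4 5 2 1 3 / 1 3 2 4 5 6 / 2 6 1 3 4 5 / 3 5 4 1 6 2 / 5 1 3 6 2 4 / 4 2 6 5 3 1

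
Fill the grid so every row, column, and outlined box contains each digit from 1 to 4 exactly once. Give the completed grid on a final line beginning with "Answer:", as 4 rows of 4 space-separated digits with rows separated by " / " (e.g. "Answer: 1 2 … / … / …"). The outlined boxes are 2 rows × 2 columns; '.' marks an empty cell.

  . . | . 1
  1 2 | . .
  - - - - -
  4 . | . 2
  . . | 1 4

Step 1. [r1c1∈{3}] r1c1's peers cover all but 3 ⇒ r1c1=3.
Step 2. [r3c3∈{3}] only 3 remains possible at r3c3, so r3c3=3.
Step 3. [r2c3∈{4}] only 4 remains possible at r2c3. So r2c3=4.
Step 4. [r4c2∈{3}] r4c2's peers cover all but 3 ⇒ r4c2=3.
Step 5. [r1c3∈{2}] r1c3 is down to just 2, so r1c3=2.
Step 6. [r3c2∈{1}] nothing but 1 survives at r3c2. So r3c2=1.
Step 7. [r2c4∈{3}] r2c4's peers cover all but 3, so r2c4=3.
Step 8. [r1c2∈{4}] r1c2 has the single candidate 4. So r1c2=4.
Step 9. [r4c1∈{2}] nothing but 2 survives at r4c1, so r4c1=2.

Answer: 3 4 2 1 / 1 2 4 3 / 4 1 3 2 / 2 3 1 4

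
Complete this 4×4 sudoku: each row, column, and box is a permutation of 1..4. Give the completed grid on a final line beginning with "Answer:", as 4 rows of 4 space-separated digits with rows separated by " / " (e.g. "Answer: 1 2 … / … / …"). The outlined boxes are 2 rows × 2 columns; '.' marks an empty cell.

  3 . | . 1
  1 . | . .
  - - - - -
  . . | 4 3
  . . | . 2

Step 1. [r1c2∈{2,4}] in row 1, 4 fits only at r1c2 ⇒ r1c2=4.
Step 2. [r2c2∈{2}] r2c2 is down to just 2, so r2c2=2.
Step 3. [r3c2∈{1}] only 1 remains possible at r3c2. So r3c2=1.
Step 4. [r3c1∈{2}] nothing but 2 survives at r3c1 ⇒ r3c1=2.
Step 5. [r2c4∈{4}] r2c4's peers cover all but 4 ⇒ r2c4=4.
Step 6. [r2c3∈{3}] r2c3 has the single candidate 3. So r2c3=3.
Step 7. [r4c2∈{3}] r4c2 is down to just 3 ⇒ r4c2=3.
Step 8. [r4c1∈{4}] r4c1 has the single candidate 4 ⇒ r4c1=4.
Step 9. [r4c3∈{1}] r4c3's peers cover all but 1, so r4c3=1.
Step 10. [r1c3∈{2}] only 2 remains possible at r1c3 ⇒ r1c3=2.

Answer: 3 4 2 1 / 1 2 3 4 / 2 1 4 3 / 4 3 1 2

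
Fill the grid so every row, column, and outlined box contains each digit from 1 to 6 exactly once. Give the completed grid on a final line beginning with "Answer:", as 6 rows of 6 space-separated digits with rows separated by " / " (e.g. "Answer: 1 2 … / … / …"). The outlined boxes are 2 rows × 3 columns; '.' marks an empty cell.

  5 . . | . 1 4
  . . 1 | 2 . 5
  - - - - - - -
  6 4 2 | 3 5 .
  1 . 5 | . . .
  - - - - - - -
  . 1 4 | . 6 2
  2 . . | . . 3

Step 1. [r2c2∈{3,6}] 6 has one home in row 2: r2c2. So r2c2=6.
Step 2. [r6c5∈{4}] r6c5's peers cover all but 4, so r6c5=4.
Step 3. [r1c3∈{3}] nothing but 3 survives at r1c3, so r1c3=3.
Step 4. [r6c4∈{1,5}] across row 6, 1 lands solely at r6c4. So r6c4=1.
Step 5. [r4c4∈{4,6}] 4 has one home in row 4: r4c4, so r4c4=4.
Step 6. [r2c1∈{4}] only 4 remains possible at r2c1 ⇒ r2c1=4.
Step 7. [r1c4∈{6}] only 6 remains possible at r1c4 ⇒ r1c4=6.
Step 8. [r6c3∈{6}] r6c3 has the single candidate 6 ⇒ r6c3=6.
Step 9. [r1c2∈{2}] nothing but 2 survives at r1c2 ⇒ r1c2=2.
Step 10. [r4c5∈{2}] only 2 remains possible at r4c5, so r4c5=2.
Step 11. [r4c6∈{6}] only 6 remains possible at r4c6, so r4c6=6.
Step 12. [r5c1∈{3}] r5c1's peers cover all but 3, so r5c1=3.
Step 13. [r2c5∈{3}] r2c5's peers cover all but 3. So r2c5=3.
Step 14. [r5c4∈{5}] r5c4 is down to just 5, so r5c4=5.
Step 15. [r6c2∈{5}] nothing but 5 survives at r6c2, so r6c2=5.
Step 16. [r3c6∈{1}] r3c6 has the single candidate 1, so r3c6=1.
Step 17. [r4c2∈{3}] r4c2 has the single candidate 3. So r4c2=3.

Answer: 5 2 3 6 1 4 / 4 6 1 2 3 5 / 6 4 2 3 5 1 / 1 3 5 4 2 6 / 3 1 4 5 6 2 / 2 5 6 1 4 3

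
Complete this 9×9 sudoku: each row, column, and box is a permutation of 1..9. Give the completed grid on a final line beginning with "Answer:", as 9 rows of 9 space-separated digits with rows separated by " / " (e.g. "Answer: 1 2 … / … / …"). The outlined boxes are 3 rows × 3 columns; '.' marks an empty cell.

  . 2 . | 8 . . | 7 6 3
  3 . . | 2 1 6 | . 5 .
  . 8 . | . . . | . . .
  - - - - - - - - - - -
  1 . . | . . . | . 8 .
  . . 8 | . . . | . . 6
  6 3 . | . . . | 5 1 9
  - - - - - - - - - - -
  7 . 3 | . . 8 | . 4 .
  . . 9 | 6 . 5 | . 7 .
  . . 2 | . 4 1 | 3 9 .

Step 1. [r5c1∈{2,4,5,9}] r5c1 is the only open cell in col 1 admitting 2. So r5c1=2.
Step 2. [r5c7∈{4}] r5c7's peers cover all but 4. So r5c7=4.
Step 3. [r4c9∈{2,7}] in col 9, 7 fits only at r4c9. So r4c9=7.
Step 4. [r4c7∈{2}] r4c7 has the single candidate 2, so r4c7=2.
Step 5. [r3c3∈{1,4,5,6,7}] across row 3, 6 lands solely at r3c3. So r3c3=6.
Step 6. [r8c5∈{2,3}] r8c5 is the only open cell in row 8 admitting 3, so r8c5=3.
Step 7. [r8c9∈{1,2,8}] r8c9 is the only open cell in row 8 admitting 2 ⇒ r8c9=2.
Step 8. [r5c4∈{1,3,5,7,9}] across row 5, 1 lands solely at r5c4, so r5c4=1.
Step 9. [r7c4∈{9}] r7c4's peers cover all but 9 ⇒ r7c4=9.
Step 10. [r6c6∈{2,4,7}] across col 6, 2 lands solely at r6c6 ⇒ r6c6=2.
Step 11. [r1c3∈{1,4,5}] 1 has one home in row 1: r1c3 ⇒ r1c3=1.
Step 12. [r4c3∈{4,5}] r4c3 is the only open cell in col 3 admitting 5, so r4c3=5.
Step 13. [r3c4∈{3,4,5,7}] 5 has one home in col 4: r3c4 ⇒ r3c4=5.
Step 14. [r1c5∈{9}] nothing but 9 survives at r1c5, so r1c5=9.
Step 15. [r3c6∈{3,4,7}] 3 has one home in row 3: r3c6, so r3c6=3.
Step 16. [r5c6∈{7,9}] col 6 places 7 nowhere but r5c6, so r5c6=7.
Step 17. [r6c4∈{4}] r6c4 has the single candidate 4. So r6c4=4.
Step 18. [r2c3∈{4,7}] 4 has one home in col 3: r2c3 ⇒ r2c3=4.
Step 19. [r9c2∈{5,6}] r9c2 is the only open cell in row 9 admitting 6 ⇒ r9c2=6.
Step 20. [r7c2∈{1,5}] r7c2 is the only open cell in col 2 admitting 5. So r7c2=5.
Step 21. [r7c9∈{1}] r7c9's peers cover all but 1 ⇒ r7c9=1.
Step 22. [r8c7∈{8}] nothing but 8 survives at r8c7. So r8c7=8.
Step 23. [r5c2∈{9}] r5c2's peers cover all but 9 ⇒ r5c2=9.
Step 24. [r4c2∈{4}] nothing but 4 survives at r4c2. So r4c2=4.
Step 25. [r3c7∈{1,9}] r3c7 is the only open cell in row 3 admitting 1. So r3c7=1.
Step 26. [r2c7∈{9}] r2c7 has the single candidate 9, so r2c7=9.
Step 27. [r4c5∈{6}] r4c5's peers cover all but 6 ⇒ r4c5=6.
Step 28. [r2c9∈{8}] nothing but 8 survives at r2c9, so r2c9=8.
Step 29. [r9c9∈{5}] r9c9 is down to just 5. So r9c9=5.
Step 30. [r7c5∈{2}] r7c5's peers cover all but 2 ⇒ r7c5=2.
Step 31. [r3c5∈{7}] only 7 remains possible at r3c5. So r3c5=7.
Step 32. [r9c1∈{8}] nothing but 8 survives at r9c1. So r9c1=8.
Step 33. [r5c8∈{3}] r5c8 is down to just 3. So r5c8=3.
Step 34. [r6c3∈{7}] r6c3 has the single candidate 7. So r6c3=7.
Step 35. [r8c1∈{4}] nothing but 4 survives at r8c1 ⇒ r8c1=4.
Step 36. [r4c6∈{9}] r4c6 has the single candidate 9. So r4c6=9.
Step 37. [r9c4∈{7}] r9c4 has the single candidate 7. So r9c4=7.
Step 38. [r3c9∈{4}] r3c9 is down to just 4, so r3c9=4.
Step 39. [r7c7∈{6}] r7c7's peers cover all but 6 ⇒ r7c7=6.
Step 40. [r2c2∈{7}] r2c2 has the single candidate 7. So r2c2=7.
Step 41. [r1c1∈{5}] only 5 remains possible at r1c1, so r1c1=5.
Step 42. [r1c6∈{4}] nothing but 4 survives at r1c6, so r1c6=4.
Step 43. [r6c5∈{8}] r6c5 has the single candidate 8, so r6c5=8.
Step 44. [r5c5∈{5}] r5c5's peers cover all but 5. So r5c5=5.
Step 45. [r3c1∈{9}] r3c1's peers cover all but 9 ⇒ r3c1=9.
Step 46. [r8c2∈{1}] r8c2 is down to just 1 ⇒ r8c2=1.
Step 47. [r3c8∈{2}] only 2 remains possible at r3c8. So r3c8=2.
Step 48. [r4c4∈{3}] r4c4 has the single candidate 3, so r4c4=3.

Answer: 5 2 1 8 9 4 7 6 3 / 3 7 4 2 1 6 9 5 8 / 9 8 6 5 7 3 1 2 4 / 1 4 5 3 6 9 2 8 7 / 2 9 8 1 5 7 4 3 6 / 6 3 7 4 8 2 5 1 9 / 7 5 3 9 2 8 6 4 1 / 4 1 9 6 3 5 8 7 2 / 8 6 2 7 4 1 3 9 5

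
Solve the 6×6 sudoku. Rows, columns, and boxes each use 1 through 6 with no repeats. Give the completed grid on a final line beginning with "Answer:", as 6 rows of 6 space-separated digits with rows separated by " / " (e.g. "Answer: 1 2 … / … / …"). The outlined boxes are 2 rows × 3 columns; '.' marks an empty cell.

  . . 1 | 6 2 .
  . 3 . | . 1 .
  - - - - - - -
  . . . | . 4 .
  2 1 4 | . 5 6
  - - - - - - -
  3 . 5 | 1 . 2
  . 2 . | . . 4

Step 1. [r6c3∈{6}] nothing but 6 survives at r6c3, so r6c3=6.
Step 2. [r4c4∈{3}] r4c4 has the single candidate 3, so r4c4=3.
Step 3. [r2c6∈{5}] r2c6's peers cover all but 5 ⇒ r2c6=5.
Step 4. [r2c1∈{4,6}] in row 2, 6 fits only at r2c1 ⇒ r2c1=6.
Step 5. [r1c1∈{4,5}] r1c1 is the only open cell in col 1 admitting 4, so r1c1=4.
Step 6. [r3c2∈{5,6}] across row 3, 6 lands solely at r3c2, so r3c2=6.
Step 7. [r6c4∈{5}] nothing but 5 survives at r6c4 ⇒ r6c4=5.
Step 8. [r3c4∈{2}] r3c4 has the single candidate 2. So r3c4=2.
Step 9. [r1c2∈{5}] nothing but 5 survives at r1c2 ⇒ r1c2=5.
Step 10. [r6c1∈{1}] r6c1's peers cover all but 1, so r6c1=1.
Step 11. [r2c3∈{2}] r2c3 is down to just 2 ⇒ r2c3=2.
Step 12. [r3c3∈{3}] only 3 remains possible at r3c3, so r3c3=3.
Step 13. [r5c5∈{6}] nothing but 6 survives at r5c5 ⇒ r5c5=6.
Step 14. [r5c2∈{4}] r5c2 is down to just 4, so r5c2=4.
Step 15. [r3c1∈{5}] r3c1 has the single candidate 5. So r3c1=5.
Step 16. [r6c5∈{3}] nothing but 3 survives at r6c5 ⇒ r6c5=3.
Step 17. [r1c6∈{3}] r1c6 is down to just 3. So r1c6=3.
Step 18. [r2c4∈{4}] r2c4 is down to just 4. So r2c4=4.
Step 19. [r3c6∈{1}] only 1 remains possible at r3c6. So r3c6=1.

Answer: 4 5 1 6 2 3 / 6 3 2 4 1 5 / 5 6 3 2 4 1 / 2 1 4 3 5 6 / 3 4 5 1 6 2 / 1 2 6 5 3 4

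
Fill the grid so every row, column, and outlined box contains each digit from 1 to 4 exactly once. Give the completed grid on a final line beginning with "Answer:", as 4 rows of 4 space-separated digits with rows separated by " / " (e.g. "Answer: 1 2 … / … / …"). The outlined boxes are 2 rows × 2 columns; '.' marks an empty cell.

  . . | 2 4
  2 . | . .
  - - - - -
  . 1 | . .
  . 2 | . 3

Step 1. [r3c1∈{3,4}] row 3 places 3 nowhere but r3c1 ⇒ r3c1=3.
Step 2. [r4c3∈{1,4}] r4c3 is the only open cell in row 4 admitting 1 ⇒ r4c3=1.
Step 3. [r2c3∈{3}] only 3 remains possible at r2c3 ⇒ r2c3=3.
Step 4. [r3c3∈{4}] r3c3 has the single candidate 4 ⇒ r3c3=4.
Step 5. [r2c4∈{1}] nothing but 1 survives at r2c4. So r2c4=1.
Step 6. [r4c1∈{4}] r4c1's peers cover all but 4. So r4c1=4.
Step 7. [r1c1∈{1}] r1c1's peers cover all but 1 ⇒ r1c1=1.
Step 8. [r1c2∈{3}] nothing but 3 survives at r1c2. So r1c2=3.
Step 9. [r2c2∈{4}] nothing but 4 survives at r2c2. So r2c2=4.
Step 10. [r3c4∈{2}] r3c4's peers cover all but 2. So r3c4=2.

Answer: 1 3 2 4 / 2 4 3 1 / 3 1 4 2 / 4 2 1 3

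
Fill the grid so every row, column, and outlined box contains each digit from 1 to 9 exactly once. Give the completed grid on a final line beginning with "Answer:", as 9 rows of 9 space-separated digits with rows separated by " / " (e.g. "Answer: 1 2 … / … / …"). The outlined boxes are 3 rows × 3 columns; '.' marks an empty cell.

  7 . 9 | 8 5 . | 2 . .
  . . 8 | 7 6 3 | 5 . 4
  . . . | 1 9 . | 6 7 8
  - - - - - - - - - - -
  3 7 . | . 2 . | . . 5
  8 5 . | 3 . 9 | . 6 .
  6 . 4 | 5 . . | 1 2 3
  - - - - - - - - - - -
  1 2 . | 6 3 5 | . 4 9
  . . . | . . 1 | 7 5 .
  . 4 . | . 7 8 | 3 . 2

Step 1. [r4c4∈{4}] nothing but 4 survives at r4c4 ⇒ r4c4=4.
Step 2. [r1c9∈{1}] r1c9's peers cover all but 1, so r1c9=1.
Step 3. [r3c1∈{2,4,5}] r3c1 is the only open cell in col 1 admitting 4. So r3c1=4.
Step 4. [r8c2∈{3,6,8,9}] across row 8, 8 lands solely at r8c2. So r8c2=8.
Step 5. [r3c3∈{2,3,5}] 5 has one home in row 3: r3c3 ⇒ r3c3=5.
Step 6. [r4c8∈{8,9}] across col 8, 8 lands solely at r4c8, so r4c8=8.
Step 7. [r8c1∈{9}] r8c1's peers cover all but 9, so r8c1=9.
Step 8. [r8c9∈{6}] r8c9's peers cover all but 6, so r8c9=6.
Step 9. [r3c2∈{3}] r3c2's peers cover all but 3, so r3c2=3.
Step 10. [r5c5∈{1}] r5c5's peers cover all but 1, so r5c5=1.
Step 11. [r7c7∈{8}] nothing but 8 survives at r7c7 ⇒ r7c7=8.
Step 12. [r6c6∈{7}] r6c6 is down to just 7. So r6c6=7.
Step 13. [r8c5∈{4}] r8c5's peers cover all but 4, so r8c5=4.
Step 14. [r6c5∈{8}] nothing but 8 survives at r6c5. So r6c5=8.
Step 15. [r8c3∈{3}] only 3 remains possible at r8c3. So r8c3=3.
Step 16. [r5c3∈{2}] only 2 remains possible at r5c3 ⇒ r5c3=2.
Step 17. [r3c6∈{2}] nothing but 2 survives at r3c6. So r3c6=2.
Step 18. [r4c6∈{6}] r4c6 has the single candidate 6 ⇒ r4c6=6.
Step 19. [r4c3∈{1}] r4c3 is down to just 1 ⇒ r4c3=1.
Step 20. [r9c3∈{6}] r9c3 has the single candidate 6. So r9c3=6.
Step 21. [r7c3∈{7}] only 7 remains possible at r7c3. So r7c3=7.
Step 22. [r6c2∈{9}] only 9 remains possible at r6c2, so r6c2=9.
Step 23. [r2c1∈{2}] r2c1 is down to just 2. So r2c1=2.
Step 24. [r4c7∈{9}] r4c7 has the single candidate 9. So r4c7=9.
Step 25. [r1c6∈{4}] only 4 remains possible at r1c6. So r1c6=4.
Step 26. [r5c9∈{7}] r5c9 has the single candidate 7. So r5c9=7.
Step 27. [r1c8∈{3}] r1c8 has the single candidate 3 ⇒ r1c8=3.
Step 28. [r2c8∈{9}] only 9 remains possible at r2c8, so r2c8=9.
Step 29. [r1c2∈{6}] r1c2 is down to just 6, so r1c2=6.
Step 30. [r2c2∈{1}] nothing but 1 survives at r2c2. So r2c2=1.
Step 31. [r8c4∈{2}] only 2 remains possible at r8c4. So r8c4=2.
Step 32. [r5c7∈{4}] r5c7's peers cover all but 4. So r5c7=4.
Step 33. [r9c8∈{1}] nothing but 1 survives at r9c8. So r9c8=1.
Step 34. [r9c4∈{9}] r9c4 is down to just 9 ⇒ r9c4=9.
Step 35. [r9c1∈{5}] r9c1's peers cover all but 5. So r9c1=5.

Answer: 7 6 9 8 5 4 2 3 1 / 2 1 8 7 6 3 5 9 4 / 4 3 5 1 9 2 6 7 8 / 3 7 1 4 2 6 9 8 5 / 8 5 2 3 1 9 4 6 7 / 6 9 4 5 8 7 1 2 3 / 1 2 7 6 3 5 8 4 9 / 9 8 3 2 4 1 7 5 6 / 5 4 6 9 7 8 3 1 2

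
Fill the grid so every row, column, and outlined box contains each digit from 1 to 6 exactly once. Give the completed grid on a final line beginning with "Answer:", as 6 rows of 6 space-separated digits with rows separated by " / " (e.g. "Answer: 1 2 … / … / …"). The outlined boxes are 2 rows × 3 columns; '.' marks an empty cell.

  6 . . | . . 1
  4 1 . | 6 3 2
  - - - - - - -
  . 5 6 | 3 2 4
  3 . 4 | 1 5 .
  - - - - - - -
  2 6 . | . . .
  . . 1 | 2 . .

Step 1. [r1c5∈{4}] nothing but 4 survives at r1c5. So r1c5=4.
Step 2. [r1c3∈{2,3,5}] 2 has one home in col 3: r1c3, so r1c3=2.
Step 3. [r5c3∈{3,5}] r5c3 is the only open cell in col 3 admitting 3 ⇒ r5c3=3.
Step 4. [r5c6∈{5}] r5c6 has the single candidate 5 ⇒ r5c6=5.
Step 5. [r4c6∈{6}] r4c6 has the single candidate 6, so r4c6=6.
Step 6. [r6c1∈{5}] r6c1 has the single candidate 5. So r6c1=5.
Step 7. [r6c5∈{6}] r6c5's peers cover all but 6, so r6c5=6.
Step 8. [r1c4∈{5}] r1c4's peers cover all but 5 ⇒ r1c4=5.
Step 9. [r4c2∈{2}] r4c2 is down to just 2 ⇒ r4c2=2.
Step 10. [r6c6∈{3}] only 3 remains possible at r6c6 ⇒ r6c6=3.
Step 11. [r1c2∈{3}] r1c2 is down to just 3, so r1c2=3.
Step 12. [r3c1∈{1}] only 1 remains possible at r3c1, so r3c1=1.
Step 13. [r6c2∈{4}] r6c2 is down to just 4. So r6c2=4.
Step 14. [r5c5∈{1}] r5c5 has the single candidate 1, so r5c5=1.
Step 15. [r5c4∈{4}] r5c4's peers cover all but 4, so r5c4=4.
Step 16. [r2c3∈{5}] r2c3 has the single candidate 5. So r2c3=5.

Answer: 6 3 2 5 4 1 / 4 1 5 6 3 2 / 1 5 6 3 2 4 / 3 2 4 1 5 6 / 2 6 3 4 1 5 / 5 4 1 2 6 3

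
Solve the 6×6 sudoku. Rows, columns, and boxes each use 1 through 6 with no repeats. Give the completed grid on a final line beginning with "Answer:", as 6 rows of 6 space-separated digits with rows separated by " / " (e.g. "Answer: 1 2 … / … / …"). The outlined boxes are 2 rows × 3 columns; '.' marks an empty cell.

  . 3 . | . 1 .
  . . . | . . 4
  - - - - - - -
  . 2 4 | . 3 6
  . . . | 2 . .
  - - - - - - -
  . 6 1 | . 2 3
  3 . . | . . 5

Step 1. [r5c1∈{4,5}] row 5 places 5 nowhere but r5c1 ⇒ r5c1=5.
Step 2. [r3c1∈{1}] nothing but 1 survives at r3c1, so r3c1=1.
Step 3. [r4c1∈{6}] r4c1 has the single candidate 6, so r4c1=6.
Step 4. [r2c1∈{2}] r2c1 has the single candidate 2. So r2c1=2.
Step 5. [r4c2∈{5}] r4c2 has the single candidate 5 ⇒ r4c2=5.
Step 6. [r2c5∈{5,6}] r2c5 is the only open cell in col 5 admitting 5, so r2c5=5.
Step 7. [r1c4∈{6}] r1c4 has the single candidate 6. So r1c4=6.
Step 8. [r5c4∈{4}] nothing but 4 survives at r5c4, so r5c4=4.
Step 9. [r4c6∈{1}] only 1 remains possible at r4c6. So r4c6=1.
Step 10. [r4c5∈{4}] only 4 remains possible at r4c5, so r4c5=4.
Step 11. [r6c2∈{4}] r6c2 is down to just 4, so r6c2=4.
Step 12. [r2c3∈{6}] only 6 remains possible at r2c3 ⇒ r2c3=6.
Step 13. [r1c6∈{2}] only 2 remains possible at r1c6 ⇒ r1c6=2.
Step 14. [r1c3∈{5}] r1c3's peers cover all but 5, so r1c3=5.
Step 15. [r6c5∈{6}] r6c5 is down to just 6, so r6c5=6.
Step 16. [r6c4∈{1}] r6c4 is down to just 1, so r6c4=1.
Step 17. [r6c3∈{2}] nothing but 2 survives at r6c3 ⇒ r6c3=2.
Step 18. [r2c2∈{1}] r2c2's peers cover all but 1, so r2c2=1.
Step 19. [r3c4∈{5}] nothing but 5 survives at r3c4 ⇒ r3c4=5.
Step 20. [r1c1∈{4}] r1c1 is down to just 4. So r1c1=4.
Step 21. [r2c4∈{3}] only 3 remains possible at r2c4, so r2c4=3.
Step 22. [r4c3∈{3}] r4c3's peers cover all but 3 ⇒ r4c3=3.

Answer: 4 3 5 6 1 2 / 2 1 6 3 5 4 / 1 2 4 5 3 6 / 6 5 3 2 4 1 / 5 6 1 4 2 3 / 3 4 2 1 6 5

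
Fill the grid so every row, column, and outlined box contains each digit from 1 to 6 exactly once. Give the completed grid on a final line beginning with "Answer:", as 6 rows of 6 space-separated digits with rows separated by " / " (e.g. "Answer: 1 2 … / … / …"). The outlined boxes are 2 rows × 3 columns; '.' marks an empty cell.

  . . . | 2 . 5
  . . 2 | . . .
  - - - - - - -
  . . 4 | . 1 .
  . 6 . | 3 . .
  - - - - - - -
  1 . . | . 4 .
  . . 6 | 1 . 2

Step 1. [r2c4∈{4,6}] in col 4, 4 fits only at r2c4. So r2c4=4.
Step 2. [r3c6∈{6}] r3c6's peers cover all but 6. So r3c6=6.
Step 3. [r5c6∈{3}] nothing but 3 survives at r5c6, so r5c6=3.
Step 4. [r1c3∈{1,3}] col 3 places 3 nowhere but r1c3 ⇒ r1c3=3.
Step 5. [r5c3∈{5}] only 5 remains possible at r5c3 ⇒ r5c3=5.
Step 6. [r3c4∈{5}] r3c4 is down to just 5. So r3c4=5.
Step 7. [r1c2∈{1,4}] in row 1, 1 fits only at r1c2 ⇒ r1c2=1.
Step 8. [r4c1∈{2,5}] across row 4, 5 lands solely at r4c1. So r4c1=5.
Step 9. [r2c1∈{6}] only 6 remains possible at r2c1. So r2c1=6.
Step 10. [r6c2∈{3,4}] col 2 places 4 nowhere but r6c2 ⇒ r6c2=4.
Step 11. [r3c2∈{2,3}] in col 2, 3 fits only at r3c2, so r3c2=3.
Step 12. [r4c3∈{1}] r4c3 has the single candidate 1. So r4c3=1.
Step 13. [r3c1∈{2}] r3c1 has the single candidate 2 ⇒ r3c1=2.
Step 14. [r5c4∈{6}] only 6 remains possible at r5c4, so r5c4=6.
Step 15. [r4c6∈{4}] nothing but 4 survives at r4c6, so r4c6=4.
Step 16. [r2c2∈{5}] nothing but 5 survives at r2c2. So r2c2=5.
Step 17. [r1c5∈{6}] r1c5's peers cover all but 6, so r1c5=6.
Step 18. [r6c1∈{3}] nothing but 3 survives at r6c1 ⇒ r6c1=3.
Step 19. [r4c5∈{2}] nothing but 2 survives at r4c5 ⇒ r4c5=2.
Step 20. [r5c2∈{2}] r5c2 is down to just 2. So r5c2=2.
Step 21. [r2c6∈{1}] r2c6 has the single candidate 1 ⇒ r2c6=1.
Step 22. [r6c5∈{5}] r6c5 has the single candidate 5, so r6c5=5.
Step 23. [r2c5∈{3}] r2c5 is down to just 3. So r2c5=3.
Step 24. [r1c1∈{4}] r1c1 has the single candidate 4 ⇒ r1c1=4.

Answer: 4 1 3 2 6 5 / 6 5 2 4 3 1 / 2 3 4 5 1 6 / 5 6 1 3 2 4 / 1 2 5 6 4 3 / 3 4 6 1 5 2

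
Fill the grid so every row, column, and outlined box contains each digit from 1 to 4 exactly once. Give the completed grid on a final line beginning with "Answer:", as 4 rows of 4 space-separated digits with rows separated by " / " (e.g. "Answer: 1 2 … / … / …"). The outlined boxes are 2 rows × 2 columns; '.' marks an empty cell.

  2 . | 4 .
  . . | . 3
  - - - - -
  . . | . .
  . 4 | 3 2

Step 1. [r3c3∈{1}] only 1 remains possible at r3c3, so r3c3=1.
Step 2. [r1c2∈{1,3}] in row 1, 3 fits only at r1c2. So r1c2=3.
Step 3. [r4c1∈{1}] nothing but 1 survives at r4c1. So r4c1=1.
Step 4. [r2c2∈{1}] r2c2 has the single candidate 1 ⇒ r2c2=1.
Step 5. [r2c1∈{4}] r2c1 has the single candidate 4, so r2c1=4.
Step 6. [r3c4∈{4}] only 4 remains possible at r3c4, so r3c4=4.
Step 7. [r2c3∈{2}] r2c3 is down to just 2. So r2c3=2.
Step 8. [r3c1∈{3}] r3c1 is down to just 3. So r3c1=3.
Step 9. [r1c4∈{1}] r1c4 has the single candidate 1 ⇒ r1c4=1.
Step 10. [r3c2∈{2}] nothing but 2 survives at r3c2 ⇒ r3c2=2.

Answer: 2 3 4 1 / 4 1 2 3 / 3 2 1 4 / 1 4 3 2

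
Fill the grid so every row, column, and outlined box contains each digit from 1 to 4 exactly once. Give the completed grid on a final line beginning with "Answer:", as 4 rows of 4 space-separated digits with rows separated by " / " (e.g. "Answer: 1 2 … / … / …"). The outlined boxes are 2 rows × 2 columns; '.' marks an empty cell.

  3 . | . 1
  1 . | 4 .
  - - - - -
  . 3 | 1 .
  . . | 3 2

Step 1. [r4c1∈{4}] nothing but 4 survives at r4c1, so r4c1=4.
Step 2. [r1c2∈{2,4}] in row 1, 4 fits only at r1c2. So r1c2=4.
Step 3. [r3c1∈{2}] only 2 remains possible at r3c1, so r3c1=2.
Step 4. [r2c2∈{2}] only 2 remains possible at r2c2, so r2c2=2.
Step 5. [r4c2∈{1}] r4c2 is down to just 1, so r4c2=1.
Step 6. [r1c3∈{2}] nothing but 2 survives at r1c3. So r1c3=2.
Step 7. [r3c4∈{4}] r3c4 is down to just 4 ⇒ r3c4=4.
Step 8. [r2c4∈{3}] nothing but 3 survives at r2c4 ⇒ r2c4=3.

Answer: 3 4 2 1 / 1 2 4 3 / 2 3 1 4 / 4 1 3 2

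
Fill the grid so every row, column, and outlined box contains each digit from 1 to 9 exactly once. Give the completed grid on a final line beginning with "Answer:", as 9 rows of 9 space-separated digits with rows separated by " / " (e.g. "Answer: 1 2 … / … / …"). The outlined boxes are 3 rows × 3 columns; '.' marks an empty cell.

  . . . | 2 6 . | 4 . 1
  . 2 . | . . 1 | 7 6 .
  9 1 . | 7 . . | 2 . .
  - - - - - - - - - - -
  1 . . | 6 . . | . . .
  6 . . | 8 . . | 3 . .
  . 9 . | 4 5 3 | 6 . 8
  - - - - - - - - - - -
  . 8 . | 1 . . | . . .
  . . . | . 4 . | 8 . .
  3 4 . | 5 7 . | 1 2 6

Step 1. [r4c3∈{2,3,4,5,7,8}] row 4 places 8 nowhere but r4c3. So r4c3=8.
Step 2. [r5c3∈{2,4,5,7}] across box 4, 4 lands solely at r5c3 ⇒ r5c3=4.
Step 3. [r8c3∈{1,2,5,6,7,9}] in row 8, 1 fits only at r8c3. So r8c3=1.
Step 4. [r8c2∈{5,6,7}] across col 2, 6 lands solely at r8c2 ⇒ r8c2=6.
Step 5. [r5c5∈{1,2,9}] col 5 places 1 nowhere but r5c5, so r5c5=1.
Step 6. [r9c6∈{8,9}] across row 9, 8 lands solely at r9c6. So r9c6=8.
Step 7. [r4c2∈{3,5,7}] 3 has one home in row 4: r4c2, so r4c2=3.
Step 8. [r5c2∈{5,7}] box 4 places 5 nowhere but r5c2 ⇒ r5c2=5.
Step 9. [r3c3∈{3,5,6}] r3c3 is the only open cell in row 3 admitting 6, so r3c3=6.
Step 10. [r1c2∈{7}] r1c2's peers cover all but 7 ⇒ r1c2=7.
Step 11. [r2c1∈{4,5,8}] row 2 places 4 nowhere but r2c1 ⇒ r2c1=4.
Step 12. [r2c5∈{3,8,9}] r2c5 is the only open cell in row 2 admitting 8 ⇒ r2c5=8.
Step 13. [r3c5∈{3}] r3c5 has the single candidate 3. So r3c5=3.
Step 14. [r3c9∈{5}] r3c9 is down to just 5. So r3c9=5.
Step 15. [r2c3∈{3,5}] in row 2, 5 fits only at r2c3 ⇒ r2c3=5.
Step 16. [r2c9∈{3,9}] in row 2, 3 fits only at r2c9, so r2c9=3.
Step 17. [r1c8∈{8,9}] across box 3, 9 lands solely at r1c8. So r1c8=9.
Step 18. [r5c8∈{7}] only 7 remains possible at r5c8 ⇒ r5c8=7.
Step 19. [r7c8∈{3,4,5}] row 7 places 3 nowhere but r7c8 ⇒ r7c8=3.
Step 20. [r7c9∈{4,7,9}] r7c9 is the only open cell in row 7 admitting 4 ⇒ r7c9=4.
Step 21. [r8c8∈{5}] nothing but 5 survives at r8c8, so r8c8=5.
Step 22. [r7c7∈{9}] r7c7 is down to just 9 ⇒ r7c7=9.
Step 23. [r7c5∈{2}] nothing but 2 survives at r7c5 ⇒ r7c5=2.
Step 24. [r8c6∈{9}] r8c6's peers cover all but 9. So r8c6=9.
Step 25. [r7c3∈{7}] r7c3 has the single candidate 7, so r7c3=7.
Step 26. [r5c9∈{2,9}] 9 has one home in row 5: r5c9. So r5c9=9.
Step 27. [r5c6∈{2}] r5c6's peers cover all but 2, so r5c6=2.
Step 28. [r6c3∈{2}] only 2 remains possible at r6c3, so r6c3=2.
Step 29. [r1c6∈{5}] r1c6's peers cover all but 5. So r1c6=5.
Step 30. [r6c1∈{7}] r6c1 is down to just 7, so r6c1=7.
Step 31. [r4c7∈{5}] r4c7's peers cover all but 5, so r4c7=5.
Step 32. [r8c4∈{3}] r8c4 is down to just 3. So r8c4=3.
Step 33. [r6c8∈{1}] r6c8 is down to just 1, so r6c8=1.
Step 34. [r4c6∈{7}] r4c6 is down to just 7 ⇒ r4c6=7.
Step 35. [r1c1∈{8}] only 8 remains possible at r1c1. So r1c1=8.
Step 36. [r8c9∈{7}] r8c9 is down to just 7 ⇒ r8c9=7.
Step 37. [r2c4∈{9}] r2c4's peers cover all but 9. So r2c4=9.
Step 38. [r4c9∈{2}] r4c9's peers cover all but 2. So r4c9=2.
Step 39. [r4c8∈{4}] r4c8 is down to just 4. So r4c8=4.
Step 40. [r8c1∈{2}] r8c1's peers cover all but 2 ⇒ r8c1=2.
Step 41. [r3c6∈{4}] nothing but 4 survives at r3c6, so r3c6=4.
Step 42. [r7c1∈{5}] r7c1 is down to just 5, so r7c1=5.
Step 43. [r9c3∈{9}] only 9 remains possible at r9c3. So r9c3=9.
Step 44. [r4c5∈{9}] r4c5 is down to just 9, so r4c5=9.
Step 45. [r3c8∈{8}] only 8 remains possible at r3c8. So r3c8=8.
Step 46. [r7c6∈{6}] r7c6 has the single candidate 6, so r7c6=6.
Step 47. [r1c3∈{3}] nothing but 3 survives at r1c3. So r1c3=3.

Answer: 8 7 3 2 6 5 4 9 1 / 4 2 5 9 8 1 7 6 3 / 9 1 6 7 3 4 2 8 5 / 1 3 8 6 9 7 5 4 2 / 6 5 4 8 1 2 3 7 9 / 7 9 2 4 5 3 6 1 8 / 5 8 7 1 2 6 9 3 4 / 2 6 1 3 4 9 8 5 7 / 3 4 9 5 7 8 1 2 6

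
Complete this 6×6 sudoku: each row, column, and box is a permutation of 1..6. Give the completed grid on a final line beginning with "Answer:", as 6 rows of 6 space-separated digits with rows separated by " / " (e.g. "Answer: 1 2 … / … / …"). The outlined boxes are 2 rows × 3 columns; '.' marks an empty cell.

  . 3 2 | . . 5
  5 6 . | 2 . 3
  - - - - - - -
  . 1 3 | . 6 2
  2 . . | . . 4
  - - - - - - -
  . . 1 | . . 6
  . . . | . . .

Step 1. [r4c2∈{5}] only 5 remains possible at r4c2 ⇒ r4c2=5.
Step 2. [r2c5∈{1,4}] 1 has one home in row 2: r2c5, so r2c5=1.
Step 3. [r1c5∈{4}] only 4 remains possible at r1c5. So r1c5=4.
Step 4. [r6c3∈{4,5,6}] 5 has one home in col 3: r6c3. So r6c3=5.
Step 5. [r4c5∈{3}] only 3 remains possible at r4c5, so r4c5=3.
Step 6. [r3c1∈{4}] r3c1 has the single candidate 4. So r3c1=4.
Step 7. [r6c5∈{2}] only 2 remains possible at r6c5, so r6c5=2.
Step 8. [r5c1∈{3}] only 3 remains possible at r5c1 ⇒ r5c1=3.
Step 9. [r6c4∈{1,3,4}] in row 6, 3 fits only at r6c4. So r6c4=3.
Step 10. [r5c4∈{4,5}] col 4 places 4 nowhere but r5c4. So r5c4=4.
Step 11. [r4c3∈{6}] r4c3's peers cover all but 6 ⇒ r4c3=6.
Step 12. [r2c3∈{4}] only 4 remains possible at r2c3, so r2c3=4.
Step 13. [r6c1∈{6}] r6c1's peers cover all but 6, so r6c1=6.
Step 14. [r3c4∈{5}] r3c4 is down to just 5 ⇒ r3c4=5.
Step 15. [r6c2∈{4}] only 4 remains possible at r6c2. So r6c2=4.
Step 16. [r1c1∈{1}] r1c1's peers cover all but 1. So r1c1=1.
Step 17. [r5c5∈{5}] r5c5's peers cover all but 5, so r5c5=5.
Step 18. [r5c2∈{2}] r5c2 has the single candidate 2. So r5c2=2.
Step 19. [r6c6∈{1}] r6c6 has the single candidate 1. So r6c6=1.
Step 20. [r4c4∈{1}] r4c4's peers cover all but 1. So r4c4=1.
Step 21. [r1c4∈{6}] only 6 remains possible at r1c4, so r1c4=6.

Answer: 1 3 2 6 4 5 / 5 6 4 2 1 3 / 4 1 3 5 6 2 / 2 5 6 1 3 4 / 3 2 1 4 5 6 / 6 4 5 3 2 1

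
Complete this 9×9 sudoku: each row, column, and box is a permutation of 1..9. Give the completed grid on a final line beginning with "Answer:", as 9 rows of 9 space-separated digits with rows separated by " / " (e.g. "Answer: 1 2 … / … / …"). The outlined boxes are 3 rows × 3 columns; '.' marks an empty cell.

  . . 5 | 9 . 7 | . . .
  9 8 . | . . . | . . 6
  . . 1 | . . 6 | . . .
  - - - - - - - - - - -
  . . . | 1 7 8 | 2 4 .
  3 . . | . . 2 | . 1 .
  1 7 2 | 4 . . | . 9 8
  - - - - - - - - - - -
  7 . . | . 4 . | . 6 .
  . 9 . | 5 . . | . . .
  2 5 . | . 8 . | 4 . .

Step 1. [r4c9∈{3,5}] r4c9 is the only open cell in row 4 admitting 3, so r4c9=3.
Step 2. [r8c1∈{4,6,8}] col 1 places 8 nowhere but r8c1, so r8c1=8.
Step 3. [r7c3∈{3}] nothing but 3 survives at r7c3. So r7c3=3.
Step 4. [r5c4∈{6}] r5c4 is down to just 6 ⇒ r5c4=6.
Step 5. [r7c7∈{1,5,8,9}] r7c7 is the only open cell in row 7 admitting 8 ⇒ r7c7=8.
Step 6. [r3c1∈{4}] nothing but 4 survives at r3c1. So r3c1=4.
Step 7. [r7c9∈{1,2,5,9}] r7c9 is the only open cell in row 7 admitting 5. So r7c9=5.
Step 8. [r8c5∈{1,2,3,6}] across col 5, 6 lands solely at r8c5, so r8c5=6.
Step 9. [r5c9∈{7}] r5c9 has the single candidate 7, so r5c9=7.
Step 10. [r3c7∈{3,5,7,9}] across col 7, 9 lands solely at r3c7, so r3c7=9.
Step 11. [r3c8∈{2,3,5,7,8}] in row 3, 7 fits only at r3c8. So r3c8=7.
Step 12. [r3c9∈{2}] only 2 remains possible at r3c9 ⇒ r3c9=2.
Step 13. [r9c8∈{3}] r9c8 has the single candidate 3. So r9c8=3.
Step 14. [r3c5∈{3,5}] 5 has one home in row 3: r3c5, so r3c5=5.
Step 15. [r8c9∈{1}] only 1 remains possible at r8c9. So r8c9=1.
Step 16. [r6c5∈{3}] r6c5's peers cover all but 3. So r6c5=3.
Step 17. [r4c2∈{6}] nothing but 6 survives at r4c2. So r4c2=6.
Step 18. [r9c6∈{1,9}] in row 9, 1 fits only at r9c6. So r9c6=1.
Step 19. [r5c7∈{5}] r5c7 is down to just 5, so r5c7=5.
Step 20. [r1c2∈{2,3}] col 2 places 2 nowhere but r1c2 ⇒ r1c2=2.
Step 21. [r5c3∈{4,8,9}] 8 has one home in row 5: r5c3 ⇒ r5c3=8.
Step 22. [r1c7∈{1,3}] row 1 places 3 nowhere but r1c7, so r1c7=3.
Step 23. [r2c5∈{1,2}] col 5 places 2 nowhere but r2c5. So r2c5=2.
Step 24. [r2c4∈{3}] r2c4 is down to just 3 ⇒ r2c4=3.
Step 25. [r7c2∈{1}] r7c2 is down to just 1, so r7c2=1.
Step 26. [r2c3∈{7}] r2c3 is down to just 7. So r2c3=7.
Step 27. [r7c4∈{2}] r7c4's peers cover all but 2, so r7c4=2.
Step 28. [r9c3∈{6}] nothing but 6 survives at r9c3 ⇒ r9c3=6.
Step 29. [r6c7∈{6}] only 6 remains possible at r6c7 ⇒ r6c7=6.
Step 30. [r8c6∈{3}] r8c6 has the single candidate 3. So r8c6=3.
Step 31. [r5c2∈{4}] nothing but 4 survives at r5c2. So r5c2=4.
Step 32. [r9c9∈{9}] nothing but 9 survives at r9c9. So r9c9=9.
Step 33. [r1c5∈{1}] r1c5 is down to just 1 ⇒ r1c5=1.
Step 34. [r8c7∈{7}] r8c7's peers cover all but 7. So r8c7=7.
Step 35. [r7c6∈{9}] r7c6's peers cover all but 9, so r7c6=9.
Step 36. [r6c6∈{5}] r6c6's peers cover all but 5 ⇒ r6c6=5.
Step 37. [r8c3∈{4}] r8c3 has the single candidate 4, so r8c3=4.
Step 38. [r5c5∈{9}] r5c5's peers cover all but 9 ⇒ r5c5=9.
Step 39. [r2c7∈{1}] r2c7 has the single candidate 1, so r2c7=1.
Step 40. [r9c4∈{7}] r9c4 is down to just 7, so r9c4=7.
Step 41. [r1c8∈{8}] only 8 remains possible at r1c8 ⇒ r1c8=8.
Step 42. [r3c4∈{8}] r3c4's peers cover all but 8 ⇒ r3c4=8.
Step 43. [r3c2∈{3}] r3c2 has the single candidate 3 ⇒ r3c2=3.
Step 44. [r8c8∈{2}] r8c8 has the single candidate 2 ⇒ r8c8=2.
Step 45. [r4c1∈{5}] only 5 remains possible at r4c1 ⇒ r4c1=5.
Step 46. [r2c8∈{5}] only 5 remains possible at r2c8. So r2c8=5.
Step 47. [r1c9∈{4}] only 4 remains possible at r1c9, so r1c9=4.
Step 48. [r1c1∈{6}] r1c1 has the single candidate 6 ⇒ r1c1=6.
Step 49. [r2c6∈{4}] r2c6 has the single candidate 4 ⇒ r2c6=4.
Step 50. [r4c3∈{9}] only 9 remains possible at r4c3 ⇒ r4c3=9.

Answer: 6 2 5 9 1 7 3 8 4 / 9 8 7 3 2 4 1 5 6 / 4 3 1 8 5 6 9 7 2 / 5 6 9 1 7 8 2 4 3 / 3 4 8 6 9 2 5 1 7 / 1 7 2 4 3 5 6 9 8 / 7 1 3 2 4 9 8 6 5 / 8 9 4 5 6 3 7 2 1 / 2 5 6 7 8 1 4 3 9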